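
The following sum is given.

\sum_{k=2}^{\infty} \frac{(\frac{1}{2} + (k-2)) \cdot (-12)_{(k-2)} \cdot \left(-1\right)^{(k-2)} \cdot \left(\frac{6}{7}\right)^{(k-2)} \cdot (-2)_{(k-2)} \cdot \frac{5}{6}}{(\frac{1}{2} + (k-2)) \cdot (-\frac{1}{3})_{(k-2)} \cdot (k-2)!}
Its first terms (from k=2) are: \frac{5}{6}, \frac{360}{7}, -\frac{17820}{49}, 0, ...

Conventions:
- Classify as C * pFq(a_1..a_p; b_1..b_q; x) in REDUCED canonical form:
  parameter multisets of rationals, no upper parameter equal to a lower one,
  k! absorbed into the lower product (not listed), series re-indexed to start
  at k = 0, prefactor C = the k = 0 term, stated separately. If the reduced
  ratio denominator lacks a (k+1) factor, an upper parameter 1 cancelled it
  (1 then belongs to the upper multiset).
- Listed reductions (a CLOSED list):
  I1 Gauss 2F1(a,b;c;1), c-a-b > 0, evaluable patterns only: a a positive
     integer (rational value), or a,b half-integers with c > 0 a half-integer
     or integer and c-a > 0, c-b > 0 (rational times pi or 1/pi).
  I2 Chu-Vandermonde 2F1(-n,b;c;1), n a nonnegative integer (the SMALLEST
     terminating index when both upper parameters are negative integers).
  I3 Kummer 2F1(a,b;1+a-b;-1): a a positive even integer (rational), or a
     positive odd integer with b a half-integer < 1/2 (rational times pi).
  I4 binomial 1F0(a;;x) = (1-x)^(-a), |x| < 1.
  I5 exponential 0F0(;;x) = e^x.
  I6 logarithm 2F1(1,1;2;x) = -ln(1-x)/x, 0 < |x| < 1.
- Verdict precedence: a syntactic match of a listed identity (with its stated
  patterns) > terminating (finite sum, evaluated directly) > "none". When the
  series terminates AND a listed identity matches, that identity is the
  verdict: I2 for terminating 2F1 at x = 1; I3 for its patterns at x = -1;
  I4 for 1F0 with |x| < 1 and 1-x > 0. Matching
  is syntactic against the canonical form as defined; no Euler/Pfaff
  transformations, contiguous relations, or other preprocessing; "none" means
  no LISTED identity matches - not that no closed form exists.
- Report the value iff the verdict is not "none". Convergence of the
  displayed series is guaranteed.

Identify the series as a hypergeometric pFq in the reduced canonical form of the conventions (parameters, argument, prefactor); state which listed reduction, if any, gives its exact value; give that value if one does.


Structural cue: from the first term \frac{5}{6}: the (-1)^k factor (C = 5/6, x = -6/7) folds into the argument's sign.
Term ratio: r(k) = -\frac{6}{7} * (k-12) (k-2) / [(k-\frac{1}{3}) (k+1)] - rational in k. x = -\frac{6}{7}; t_0 = \frac{5}{6}; negate the roots.

At argument -\frac{6}{7}: a 2F1 with upper {-12, -2}, lower {-\frac{1}{3}}, scaled by C = \frac{5}{6}. Verdict: terminating. (-2)_k vanishes past k = 2, leaving a 3-term sum, computed directly. Its exact value is -\frac{91555}{294}.


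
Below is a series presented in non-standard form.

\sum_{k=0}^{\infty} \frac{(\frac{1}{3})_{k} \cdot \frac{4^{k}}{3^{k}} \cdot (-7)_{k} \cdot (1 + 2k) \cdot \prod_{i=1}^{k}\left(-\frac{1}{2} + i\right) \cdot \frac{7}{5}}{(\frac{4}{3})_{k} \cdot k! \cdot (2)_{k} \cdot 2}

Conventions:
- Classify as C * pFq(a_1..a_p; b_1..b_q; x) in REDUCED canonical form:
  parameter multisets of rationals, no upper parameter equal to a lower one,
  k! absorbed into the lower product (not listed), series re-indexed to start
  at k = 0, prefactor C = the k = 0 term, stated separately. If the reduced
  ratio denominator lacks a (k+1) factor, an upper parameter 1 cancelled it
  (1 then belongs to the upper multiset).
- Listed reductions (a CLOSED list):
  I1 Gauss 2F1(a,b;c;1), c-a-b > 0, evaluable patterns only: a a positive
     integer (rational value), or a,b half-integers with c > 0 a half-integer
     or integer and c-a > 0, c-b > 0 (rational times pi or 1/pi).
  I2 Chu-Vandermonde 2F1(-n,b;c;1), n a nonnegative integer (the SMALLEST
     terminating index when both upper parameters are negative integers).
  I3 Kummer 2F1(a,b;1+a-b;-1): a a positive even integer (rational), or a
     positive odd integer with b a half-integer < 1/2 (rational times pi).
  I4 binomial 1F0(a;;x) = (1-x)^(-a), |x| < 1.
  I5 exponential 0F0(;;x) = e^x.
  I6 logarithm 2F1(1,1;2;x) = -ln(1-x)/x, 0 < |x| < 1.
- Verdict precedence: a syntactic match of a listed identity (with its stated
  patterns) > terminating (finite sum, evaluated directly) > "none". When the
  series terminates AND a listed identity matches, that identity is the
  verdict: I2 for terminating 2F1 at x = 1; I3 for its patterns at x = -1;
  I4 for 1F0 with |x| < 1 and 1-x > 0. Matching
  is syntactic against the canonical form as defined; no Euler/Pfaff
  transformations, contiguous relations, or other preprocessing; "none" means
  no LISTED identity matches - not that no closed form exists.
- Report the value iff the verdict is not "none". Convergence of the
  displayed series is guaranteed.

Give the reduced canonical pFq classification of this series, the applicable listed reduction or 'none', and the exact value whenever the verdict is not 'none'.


Classification (C = \frac{7}{10}): 3F2 with upper {-7, \frac{1}{3}, \frac{3}{2}}, lower {\frac{4}{3}, 2}, argument x = \frac{4}{3}. Verdict: terminating (-7 upstairs). 8 nonzero terms in all; added directly. Value: \frac{1587971}{4801680}.

Structural cue: t_0 being \frac{7}{10}, the two geometric factors (C = 7/10) combine into one argument.
Adjacent-term ratio: r(k) = \frac{4}{3} * (k-7) (k+\frac{1}{3}) (k+\frac{3}{2}) / [(k+\frac{4}{3}) (k+2) (k+1)] - rational in k, leading ratio \frac{4}{3}; with t_0 = \frac{7}{10}, classification follows.


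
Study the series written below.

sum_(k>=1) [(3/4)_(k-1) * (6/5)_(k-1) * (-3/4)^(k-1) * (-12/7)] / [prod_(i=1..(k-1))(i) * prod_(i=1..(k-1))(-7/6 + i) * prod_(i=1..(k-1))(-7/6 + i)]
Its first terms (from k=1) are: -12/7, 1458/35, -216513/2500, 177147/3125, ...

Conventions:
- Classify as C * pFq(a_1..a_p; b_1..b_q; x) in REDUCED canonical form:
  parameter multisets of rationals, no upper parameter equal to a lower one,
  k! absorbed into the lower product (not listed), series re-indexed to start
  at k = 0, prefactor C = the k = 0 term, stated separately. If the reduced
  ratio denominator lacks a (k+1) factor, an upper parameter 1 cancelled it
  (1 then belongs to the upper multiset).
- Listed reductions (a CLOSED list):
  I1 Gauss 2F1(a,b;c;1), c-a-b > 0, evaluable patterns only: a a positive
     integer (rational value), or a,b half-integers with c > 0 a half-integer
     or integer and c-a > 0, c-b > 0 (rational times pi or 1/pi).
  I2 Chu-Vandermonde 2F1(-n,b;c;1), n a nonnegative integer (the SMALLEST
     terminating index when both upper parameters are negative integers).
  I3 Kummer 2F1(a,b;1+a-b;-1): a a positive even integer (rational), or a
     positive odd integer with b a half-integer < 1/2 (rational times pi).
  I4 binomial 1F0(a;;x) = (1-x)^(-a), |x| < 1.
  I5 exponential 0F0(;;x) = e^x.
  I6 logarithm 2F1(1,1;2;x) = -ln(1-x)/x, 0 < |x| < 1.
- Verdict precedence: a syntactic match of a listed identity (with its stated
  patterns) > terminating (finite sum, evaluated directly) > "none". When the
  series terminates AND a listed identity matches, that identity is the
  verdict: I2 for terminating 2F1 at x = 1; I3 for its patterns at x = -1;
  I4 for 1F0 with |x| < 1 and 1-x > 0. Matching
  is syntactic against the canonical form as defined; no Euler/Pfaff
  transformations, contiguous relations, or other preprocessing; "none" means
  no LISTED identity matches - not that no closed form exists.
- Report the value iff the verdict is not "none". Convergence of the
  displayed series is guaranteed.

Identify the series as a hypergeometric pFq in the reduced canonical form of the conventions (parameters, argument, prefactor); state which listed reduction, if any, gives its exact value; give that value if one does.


This is -12/7 * 2F2(3/4, 6/5; -1/6, -1/6; -3/4) in reduced canonical form. Verdict: none. Every listed pattern misses the 2F2 form at -3/4, upper {3/4, 6/5}.

Key step: from the first term -12/7: the lower running product (C = -12/7) is a rising factorial.
Term ratio: r(k) = (-3/4) * (k+3/4) (k+6/5) / [(k-1/6) (k-1/6) (k+1)] - rational in k. x = (-3/4); t_0 = -12/7; negate the roots.


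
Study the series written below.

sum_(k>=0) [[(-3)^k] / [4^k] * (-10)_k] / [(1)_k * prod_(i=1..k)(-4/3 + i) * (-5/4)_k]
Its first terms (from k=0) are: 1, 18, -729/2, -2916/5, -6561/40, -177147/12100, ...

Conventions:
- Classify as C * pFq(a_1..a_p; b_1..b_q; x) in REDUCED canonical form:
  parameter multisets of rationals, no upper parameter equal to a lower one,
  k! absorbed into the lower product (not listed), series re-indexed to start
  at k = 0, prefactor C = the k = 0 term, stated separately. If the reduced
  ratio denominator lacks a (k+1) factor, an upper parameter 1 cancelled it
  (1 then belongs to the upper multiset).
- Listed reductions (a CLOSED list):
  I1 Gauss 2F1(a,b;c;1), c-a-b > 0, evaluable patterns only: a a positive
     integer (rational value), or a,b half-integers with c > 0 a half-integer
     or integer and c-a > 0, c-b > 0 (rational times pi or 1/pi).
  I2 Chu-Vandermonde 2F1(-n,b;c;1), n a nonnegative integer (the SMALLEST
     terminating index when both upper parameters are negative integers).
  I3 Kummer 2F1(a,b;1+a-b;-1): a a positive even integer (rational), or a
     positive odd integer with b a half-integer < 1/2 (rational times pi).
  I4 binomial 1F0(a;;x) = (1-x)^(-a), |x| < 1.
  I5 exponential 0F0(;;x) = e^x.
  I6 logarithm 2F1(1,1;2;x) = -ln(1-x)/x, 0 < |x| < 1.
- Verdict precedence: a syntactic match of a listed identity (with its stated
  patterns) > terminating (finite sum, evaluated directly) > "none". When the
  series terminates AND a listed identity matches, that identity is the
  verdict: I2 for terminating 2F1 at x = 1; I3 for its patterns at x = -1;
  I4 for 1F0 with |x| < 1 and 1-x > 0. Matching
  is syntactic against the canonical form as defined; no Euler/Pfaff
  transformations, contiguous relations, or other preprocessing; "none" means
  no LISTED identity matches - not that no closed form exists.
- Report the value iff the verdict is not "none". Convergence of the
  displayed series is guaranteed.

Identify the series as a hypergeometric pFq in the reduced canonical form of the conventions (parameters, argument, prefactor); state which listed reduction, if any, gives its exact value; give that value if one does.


The series (x = -3/4) is 1F2: upper {-10}, lower {-5/4, -1/3}, prefactor 1. Verdict: terminating - the sum ends at index 10 because -10 is a negative integer; exact evaluation follows. Value: -4257110691429867281/3842516597920000.

The tell: from the first term 1: (1)_k (C = 1, x = -3/4) is k! itself.
Ratio: r(k) = (-3/4) * (k-10) / [(k-5/4) (k-1/3) (k+1)] - poly over poly, x = (-3/4) from leading terms; C = 1 at k = 0.


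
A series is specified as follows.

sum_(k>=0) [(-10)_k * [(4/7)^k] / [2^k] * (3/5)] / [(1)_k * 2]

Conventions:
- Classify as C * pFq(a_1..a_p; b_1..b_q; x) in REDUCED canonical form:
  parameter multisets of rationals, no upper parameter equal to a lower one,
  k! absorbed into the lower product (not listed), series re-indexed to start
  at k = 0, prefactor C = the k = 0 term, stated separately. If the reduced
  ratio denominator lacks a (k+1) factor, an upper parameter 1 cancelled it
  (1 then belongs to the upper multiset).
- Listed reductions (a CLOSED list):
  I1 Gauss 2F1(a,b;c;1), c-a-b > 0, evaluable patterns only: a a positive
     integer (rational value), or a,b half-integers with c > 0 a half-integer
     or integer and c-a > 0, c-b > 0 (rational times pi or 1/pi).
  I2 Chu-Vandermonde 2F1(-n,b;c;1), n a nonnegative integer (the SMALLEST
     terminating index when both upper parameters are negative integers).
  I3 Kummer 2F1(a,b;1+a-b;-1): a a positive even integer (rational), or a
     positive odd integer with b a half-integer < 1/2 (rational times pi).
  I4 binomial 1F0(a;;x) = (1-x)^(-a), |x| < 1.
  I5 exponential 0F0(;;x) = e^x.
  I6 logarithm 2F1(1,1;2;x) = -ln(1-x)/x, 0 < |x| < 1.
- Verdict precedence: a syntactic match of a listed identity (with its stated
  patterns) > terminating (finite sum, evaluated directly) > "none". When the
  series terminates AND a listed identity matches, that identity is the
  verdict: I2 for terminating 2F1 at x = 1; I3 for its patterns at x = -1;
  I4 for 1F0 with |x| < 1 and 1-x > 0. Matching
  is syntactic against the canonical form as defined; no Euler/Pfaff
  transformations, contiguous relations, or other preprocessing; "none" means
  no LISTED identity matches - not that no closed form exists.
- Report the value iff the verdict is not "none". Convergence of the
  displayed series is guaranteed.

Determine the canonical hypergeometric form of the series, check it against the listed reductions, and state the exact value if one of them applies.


Prefactor 3/10, argument 2/7: 1F0 with upper {-10} over lower {-}. Verdict at x = 2/7: binomial (I4) matches (the 1F0 binomial series: exponent 10, x = 2/7). Hence: 5859375/564950498.

Key step: t_0 being 3/10, the constant factors (prefactor 3/10) combine into one prefactor.
Ratio: r(k) = (2/7) * (k-10) / [(k+1)] - rational in k. x = (2/7); t_0 = 3/10; negate the roots.


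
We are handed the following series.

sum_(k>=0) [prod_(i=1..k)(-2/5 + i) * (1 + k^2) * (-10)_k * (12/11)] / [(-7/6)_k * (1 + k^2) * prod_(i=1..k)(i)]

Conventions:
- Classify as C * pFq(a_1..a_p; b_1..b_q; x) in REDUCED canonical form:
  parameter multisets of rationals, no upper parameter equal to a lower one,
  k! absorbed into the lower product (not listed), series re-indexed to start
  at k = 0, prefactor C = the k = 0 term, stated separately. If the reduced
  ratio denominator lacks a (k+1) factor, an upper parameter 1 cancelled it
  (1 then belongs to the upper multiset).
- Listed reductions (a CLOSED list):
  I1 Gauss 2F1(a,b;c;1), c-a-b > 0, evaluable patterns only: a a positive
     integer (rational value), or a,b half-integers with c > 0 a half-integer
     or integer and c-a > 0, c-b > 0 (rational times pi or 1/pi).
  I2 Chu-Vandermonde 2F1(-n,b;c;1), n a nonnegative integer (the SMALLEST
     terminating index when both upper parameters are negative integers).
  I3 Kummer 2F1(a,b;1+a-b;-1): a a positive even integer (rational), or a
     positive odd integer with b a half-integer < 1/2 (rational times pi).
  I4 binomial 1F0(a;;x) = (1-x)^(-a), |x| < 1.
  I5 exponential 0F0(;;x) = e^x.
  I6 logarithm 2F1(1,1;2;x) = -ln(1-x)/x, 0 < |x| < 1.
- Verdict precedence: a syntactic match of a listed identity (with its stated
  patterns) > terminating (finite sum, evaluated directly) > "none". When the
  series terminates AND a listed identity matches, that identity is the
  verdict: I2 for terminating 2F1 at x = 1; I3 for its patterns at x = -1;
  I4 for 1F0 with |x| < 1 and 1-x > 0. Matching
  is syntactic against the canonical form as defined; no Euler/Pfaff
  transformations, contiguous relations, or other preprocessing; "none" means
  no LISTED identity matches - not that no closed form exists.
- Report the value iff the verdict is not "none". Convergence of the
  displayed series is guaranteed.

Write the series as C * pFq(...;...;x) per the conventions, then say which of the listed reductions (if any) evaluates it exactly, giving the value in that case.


Key step: x = 1 and the product of the first k integers (C = 12/11) is k!.
Term ratio: r(k) = 1 * (k-10) (k+3/5) / [(k-7/6) (k+1)] ; factor over Q: parameters, x = 1, and C = 12/11.

Canonical form: C = 12/11 times 2F1 with upper {-10, 3/5}, lower {-7/6}, x = 1. Verdict: Chu-Vandermonde (I2) fires (terminating 2F1 at x = 1 with n = 10, b = 3/5, c = -7/6). Hence: 94530171081012/150076416015625.


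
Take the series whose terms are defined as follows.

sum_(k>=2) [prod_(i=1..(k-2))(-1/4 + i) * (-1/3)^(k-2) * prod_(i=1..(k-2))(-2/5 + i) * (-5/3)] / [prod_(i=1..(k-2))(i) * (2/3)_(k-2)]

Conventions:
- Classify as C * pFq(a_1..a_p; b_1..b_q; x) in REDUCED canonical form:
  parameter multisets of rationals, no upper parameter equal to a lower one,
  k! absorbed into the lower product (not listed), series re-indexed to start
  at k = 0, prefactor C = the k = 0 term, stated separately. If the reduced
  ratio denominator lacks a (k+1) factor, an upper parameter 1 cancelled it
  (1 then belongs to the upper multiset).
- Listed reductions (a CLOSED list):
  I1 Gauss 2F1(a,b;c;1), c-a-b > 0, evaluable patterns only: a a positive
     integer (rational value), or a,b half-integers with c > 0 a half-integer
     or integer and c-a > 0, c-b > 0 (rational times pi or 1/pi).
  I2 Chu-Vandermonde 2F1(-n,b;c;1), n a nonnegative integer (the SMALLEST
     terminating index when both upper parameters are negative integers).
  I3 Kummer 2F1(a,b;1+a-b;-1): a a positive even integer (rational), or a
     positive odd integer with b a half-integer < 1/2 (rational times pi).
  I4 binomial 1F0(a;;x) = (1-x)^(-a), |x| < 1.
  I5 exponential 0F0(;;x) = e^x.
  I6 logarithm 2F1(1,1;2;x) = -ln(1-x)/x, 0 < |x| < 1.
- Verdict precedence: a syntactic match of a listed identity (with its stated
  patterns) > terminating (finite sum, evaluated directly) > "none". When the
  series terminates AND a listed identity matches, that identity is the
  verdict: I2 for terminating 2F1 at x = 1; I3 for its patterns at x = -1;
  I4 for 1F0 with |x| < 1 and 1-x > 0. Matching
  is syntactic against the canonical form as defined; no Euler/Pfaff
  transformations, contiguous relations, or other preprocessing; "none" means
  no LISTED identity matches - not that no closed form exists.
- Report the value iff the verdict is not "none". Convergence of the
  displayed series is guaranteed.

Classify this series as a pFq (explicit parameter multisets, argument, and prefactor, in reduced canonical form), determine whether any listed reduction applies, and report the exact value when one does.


Structural cue: from the first term -5/3: the product of the first k integers (C = -5/3) is k!.
Consecutive-term ratio: r(k) = (-1/3) * (k+3/5) (k+3/4) / [(k+2/3) (k+1)] - rational in k, leading ratio (-1/3); with t_0 = -5/3, classification follows.

The series (x = -1/3) is 2F1: upper {3/5, 3/4}, lower {2/3}, prefactor -5/3. Verdict: no listed reduction: x = -1/3 and upper {3/5, 3/4} fail every I1-I6 pattern.


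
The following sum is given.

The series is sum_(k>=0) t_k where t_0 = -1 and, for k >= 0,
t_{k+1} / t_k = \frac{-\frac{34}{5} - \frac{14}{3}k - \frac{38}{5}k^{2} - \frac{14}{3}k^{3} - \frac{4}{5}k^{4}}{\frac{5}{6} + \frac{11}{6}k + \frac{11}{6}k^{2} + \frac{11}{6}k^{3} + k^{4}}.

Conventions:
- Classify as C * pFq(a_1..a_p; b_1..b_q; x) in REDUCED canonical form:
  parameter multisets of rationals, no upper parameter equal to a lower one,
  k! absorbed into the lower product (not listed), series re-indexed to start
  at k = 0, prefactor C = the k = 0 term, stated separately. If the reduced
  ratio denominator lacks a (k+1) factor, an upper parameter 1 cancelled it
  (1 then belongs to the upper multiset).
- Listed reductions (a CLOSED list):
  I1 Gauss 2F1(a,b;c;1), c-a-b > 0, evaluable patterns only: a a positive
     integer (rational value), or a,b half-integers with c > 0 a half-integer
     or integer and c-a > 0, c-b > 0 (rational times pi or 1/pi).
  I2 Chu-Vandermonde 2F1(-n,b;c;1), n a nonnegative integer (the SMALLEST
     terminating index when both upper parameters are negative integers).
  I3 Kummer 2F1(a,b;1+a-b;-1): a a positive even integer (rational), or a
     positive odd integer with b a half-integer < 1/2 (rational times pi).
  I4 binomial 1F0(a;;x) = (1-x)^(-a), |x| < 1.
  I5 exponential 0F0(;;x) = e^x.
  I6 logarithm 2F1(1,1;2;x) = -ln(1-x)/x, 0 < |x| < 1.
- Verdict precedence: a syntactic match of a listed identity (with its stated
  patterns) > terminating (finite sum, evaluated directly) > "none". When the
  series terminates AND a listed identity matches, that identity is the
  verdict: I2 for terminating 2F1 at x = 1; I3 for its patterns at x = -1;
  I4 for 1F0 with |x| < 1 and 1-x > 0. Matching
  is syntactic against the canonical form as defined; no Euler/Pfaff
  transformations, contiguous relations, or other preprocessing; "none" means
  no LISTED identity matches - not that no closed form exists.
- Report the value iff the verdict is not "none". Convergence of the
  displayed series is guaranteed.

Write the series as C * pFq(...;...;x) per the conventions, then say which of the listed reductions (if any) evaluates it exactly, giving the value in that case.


At argument -\frac{4}{5}: a 2F1 with upper {\frac{17}{6}, 3}, lower {\frac{5}{6}}, scaled by C = -1. Verdict: none - at argument -\frac{4}{5} the multisets {\frac{17}{6}, 3} ; {\frac{5}{6}} match no listed identity.

First insight: x = -\frac{4}{5} and the expanded ratio factors over Q; C = -1, x = -4/5, roots give parameters.
Adjacent-term ratio: r(k) = -\frac{4}{5} * (k+\frac{17}{6}) (k+3) / [(k+\frac{5}{6}) (k+1)] - rational in k, leading ratio -\frac{4}{5}; with t_0 = -1, classification follows.


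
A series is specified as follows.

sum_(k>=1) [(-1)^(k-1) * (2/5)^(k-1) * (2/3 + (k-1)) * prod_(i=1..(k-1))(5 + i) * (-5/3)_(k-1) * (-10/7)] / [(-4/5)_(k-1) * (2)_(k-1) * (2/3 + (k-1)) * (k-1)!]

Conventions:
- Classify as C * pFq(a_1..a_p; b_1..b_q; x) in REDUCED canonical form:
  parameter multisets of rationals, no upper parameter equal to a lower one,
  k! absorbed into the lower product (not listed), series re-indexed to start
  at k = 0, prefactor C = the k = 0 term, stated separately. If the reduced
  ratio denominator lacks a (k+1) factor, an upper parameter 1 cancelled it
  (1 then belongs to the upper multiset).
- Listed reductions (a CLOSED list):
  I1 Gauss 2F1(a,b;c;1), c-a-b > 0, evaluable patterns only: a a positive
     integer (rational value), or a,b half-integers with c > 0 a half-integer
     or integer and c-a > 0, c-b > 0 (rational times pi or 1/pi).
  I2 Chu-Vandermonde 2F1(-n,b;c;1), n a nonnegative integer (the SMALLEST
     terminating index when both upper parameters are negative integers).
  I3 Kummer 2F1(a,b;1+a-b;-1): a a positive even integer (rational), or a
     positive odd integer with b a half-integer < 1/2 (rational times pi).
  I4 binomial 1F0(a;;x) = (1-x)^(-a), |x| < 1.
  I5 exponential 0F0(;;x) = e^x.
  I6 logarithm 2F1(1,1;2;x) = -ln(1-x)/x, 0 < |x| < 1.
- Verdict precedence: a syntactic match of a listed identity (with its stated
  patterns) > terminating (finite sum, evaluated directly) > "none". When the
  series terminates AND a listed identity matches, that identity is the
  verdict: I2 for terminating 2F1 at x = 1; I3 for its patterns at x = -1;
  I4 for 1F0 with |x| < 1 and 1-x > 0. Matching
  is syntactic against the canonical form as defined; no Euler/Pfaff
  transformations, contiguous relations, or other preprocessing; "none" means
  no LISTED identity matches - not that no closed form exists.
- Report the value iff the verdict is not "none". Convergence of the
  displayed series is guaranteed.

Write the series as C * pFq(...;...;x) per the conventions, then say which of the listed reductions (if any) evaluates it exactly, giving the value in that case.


At argument -2/5: a 2F2 with upper {-5/3, 6}, lower {-4/5, 2}, scaled by C = -10/7. Verdict: none. No listed pattern accepts 2F2(-5/3, 6; -4/5, 2; -2/5).

The tell: x = (-2/5) and the (-1)^k factor (C = -10/7, x = -2/5) folds into the argument's sign.
Ratio: r(k) = (-2/5) * (k-5/3) (k+6) / [(k-4/5) (k+2) (k+1)] - poly over poly, x = (-2/5) from leading terms; C = -10/7 at k = 0.


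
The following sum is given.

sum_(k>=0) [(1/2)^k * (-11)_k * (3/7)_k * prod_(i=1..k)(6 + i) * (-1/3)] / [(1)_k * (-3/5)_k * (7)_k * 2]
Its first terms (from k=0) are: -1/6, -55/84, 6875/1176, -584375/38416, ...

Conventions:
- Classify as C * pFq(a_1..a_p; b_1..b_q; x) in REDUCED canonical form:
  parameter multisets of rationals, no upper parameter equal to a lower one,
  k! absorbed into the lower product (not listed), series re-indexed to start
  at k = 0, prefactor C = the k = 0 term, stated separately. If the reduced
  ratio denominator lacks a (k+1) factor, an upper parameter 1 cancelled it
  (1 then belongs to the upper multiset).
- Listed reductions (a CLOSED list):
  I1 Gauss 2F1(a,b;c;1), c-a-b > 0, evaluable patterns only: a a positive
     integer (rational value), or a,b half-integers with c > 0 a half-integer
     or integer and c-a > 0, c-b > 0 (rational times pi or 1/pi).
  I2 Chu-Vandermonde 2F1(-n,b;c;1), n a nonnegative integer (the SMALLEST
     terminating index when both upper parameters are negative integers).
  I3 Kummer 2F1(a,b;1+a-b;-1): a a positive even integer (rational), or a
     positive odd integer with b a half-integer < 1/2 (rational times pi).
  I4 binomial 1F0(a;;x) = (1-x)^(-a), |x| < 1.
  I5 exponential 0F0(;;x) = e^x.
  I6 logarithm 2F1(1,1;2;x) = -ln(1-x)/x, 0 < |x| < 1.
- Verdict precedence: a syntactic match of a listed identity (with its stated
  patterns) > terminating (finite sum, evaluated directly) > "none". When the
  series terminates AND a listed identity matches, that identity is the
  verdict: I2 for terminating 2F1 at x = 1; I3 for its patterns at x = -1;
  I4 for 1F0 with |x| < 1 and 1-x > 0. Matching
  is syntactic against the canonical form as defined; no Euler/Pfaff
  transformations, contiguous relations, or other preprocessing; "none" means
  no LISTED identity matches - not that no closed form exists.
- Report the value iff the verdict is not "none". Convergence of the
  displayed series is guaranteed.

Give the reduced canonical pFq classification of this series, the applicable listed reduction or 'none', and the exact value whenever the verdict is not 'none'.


This is -1/6 * 2F1(-11, 3/7; -3/5; 1/2) in reduced canonical form. Verdict: terminating (-11 upstairs). 12 nonzero terms in all; added directly. Exact value: 212352749581987367/24844859832401215488.

Structural cue: x = (1/2) and the running product (C = -1/6, x = 1/2) telescopes to a rising factorial.
Ratio: r(k) = (1/2) * (k-11) (k+3/7) / [(k-3/5) (k+1)] ; factor over Q: parameters, x = (1/2), and C = -1/6.


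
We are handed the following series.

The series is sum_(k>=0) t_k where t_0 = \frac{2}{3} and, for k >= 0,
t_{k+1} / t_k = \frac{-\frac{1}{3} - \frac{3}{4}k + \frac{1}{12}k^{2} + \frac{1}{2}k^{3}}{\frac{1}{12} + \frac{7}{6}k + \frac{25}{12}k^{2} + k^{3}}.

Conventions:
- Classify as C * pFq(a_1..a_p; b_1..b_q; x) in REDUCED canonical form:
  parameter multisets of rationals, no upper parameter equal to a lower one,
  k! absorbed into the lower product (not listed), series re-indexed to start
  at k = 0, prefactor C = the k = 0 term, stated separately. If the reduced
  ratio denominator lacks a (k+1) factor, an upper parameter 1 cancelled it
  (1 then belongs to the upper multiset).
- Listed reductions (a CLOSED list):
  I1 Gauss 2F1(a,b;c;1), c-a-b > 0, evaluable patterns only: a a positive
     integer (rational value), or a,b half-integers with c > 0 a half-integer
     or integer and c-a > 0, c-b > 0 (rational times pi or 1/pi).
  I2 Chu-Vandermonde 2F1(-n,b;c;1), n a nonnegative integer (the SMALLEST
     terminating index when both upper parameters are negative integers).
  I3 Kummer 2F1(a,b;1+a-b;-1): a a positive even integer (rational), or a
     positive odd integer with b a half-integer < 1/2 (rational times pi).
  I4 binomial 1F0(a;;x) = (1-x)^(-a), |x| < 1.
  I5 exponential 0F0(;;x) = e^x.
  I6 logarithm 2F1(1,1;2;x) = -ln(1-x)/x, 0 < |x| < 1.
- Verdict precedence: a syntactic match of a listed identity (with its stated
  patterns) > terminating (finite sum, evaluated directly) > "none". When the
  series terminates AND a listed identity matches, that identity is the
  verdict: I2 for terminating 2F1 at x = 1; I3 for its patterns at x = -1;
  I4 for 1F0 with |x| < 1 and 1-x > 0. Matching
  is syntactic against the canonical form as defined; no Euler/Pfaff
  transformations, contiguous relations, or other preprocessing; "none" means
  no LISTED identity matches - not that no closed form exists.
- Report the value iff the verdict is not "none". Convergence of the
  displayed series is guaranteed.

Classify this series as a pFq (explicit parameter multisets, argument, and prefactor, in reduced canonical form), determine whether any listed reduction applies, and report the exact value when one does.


Key step: with t_0 = \frac{2}{3}, roots of the ratio polynomials (C = 2/3, x = 1/2) are the negated parameters.
Step ratio: r(k) = \frac{1}{2} * (k-\frac{4}{3}) (k+\frac{1}{2}) / [(k+\frac{1}{12}) (k+1)] - rational in k, leading ratio \frac{1}{2}; with t_0 = \frac{2}{3}, classification follows.

Reduced: x = \frac{1}{2}, 2F1, upper = {-\frac{4}{3}, \frac{1}{2}}, lower = {\frac{1}{12}}, C = \frac{2}{3}. Verdict: none. No listed pattern accepts 2F1(-\frac{4}{3}, \frac{1}{2}; \frac{1}{12}; \frac{1}{2}).


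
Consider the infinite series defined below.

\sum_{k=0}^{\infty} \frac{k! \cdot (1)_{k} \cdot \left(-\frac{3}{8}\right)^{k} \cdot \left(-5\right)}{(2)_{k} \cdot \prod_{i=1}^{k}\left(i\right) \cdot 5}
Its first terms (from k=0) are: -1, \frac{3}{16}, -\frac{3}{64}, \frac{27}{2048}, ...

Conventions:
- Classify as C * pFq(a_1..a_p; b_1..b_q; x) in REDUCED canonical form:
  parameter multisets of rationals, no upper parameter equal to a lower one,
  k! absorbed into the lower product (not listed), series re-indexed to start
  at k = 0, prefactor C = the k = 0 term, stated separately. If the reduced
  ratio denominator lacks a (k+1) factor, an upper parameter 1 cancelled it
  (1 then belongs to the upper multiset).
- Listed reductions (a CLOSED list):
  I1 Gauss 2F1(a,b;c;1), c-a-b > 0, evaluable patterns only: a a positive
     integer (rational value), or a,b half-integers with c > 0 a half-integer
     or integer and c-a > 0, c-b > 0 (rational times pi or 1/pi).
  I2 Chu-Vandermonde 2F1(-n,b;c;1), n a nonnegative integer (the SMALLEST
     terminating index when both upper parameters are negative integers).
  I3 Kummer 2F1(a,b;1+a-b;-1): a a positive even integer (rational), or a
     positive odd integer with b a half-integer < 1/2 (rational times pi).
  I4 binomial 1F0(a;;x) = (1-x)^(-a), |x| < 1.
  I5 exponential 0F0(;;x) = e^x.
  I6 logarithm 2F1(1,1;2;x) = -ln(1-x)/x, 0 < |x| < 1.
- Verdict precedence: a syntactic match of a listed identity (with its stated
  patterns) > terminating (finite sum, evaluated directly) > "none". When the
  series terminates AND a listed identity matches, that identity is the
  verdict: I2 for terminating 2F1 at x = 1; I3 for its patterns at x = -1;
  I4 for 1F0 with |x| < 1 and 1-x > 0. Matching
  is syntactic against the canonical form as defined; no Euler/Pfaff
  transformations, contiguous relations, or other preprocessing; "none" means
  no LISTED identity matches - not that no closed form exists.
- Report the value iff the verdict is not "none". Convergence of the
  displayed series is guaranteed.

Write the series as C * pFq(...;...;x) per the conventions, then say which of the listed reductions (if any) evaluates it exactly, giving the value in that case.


This is -1 * 2F1(1, 1; 2; -\frac{3}{8}) in reduced canonical form. Verdict: the logarithmic series (I6) fires (the logarithm: parameters (1,1;2), x = -\frac{3}{8}). Hence: \left(-\frac{8}{3}\right) \cdot \ln\left(\frac{11}{8}\right).

Key step: t_0 being -1, the factorial ratio (C = -1, x = -3/8) (k+a-1)!/(a-1)! is a rising factorial (a)_k.
Term ratio: r(k) = -\frac{3}{8} * (k+1) (k+1) / [(k+2) (k+1)] - poly over poly, x = -\frac{3}{8} from leading terms; C = -1 at k = 0.


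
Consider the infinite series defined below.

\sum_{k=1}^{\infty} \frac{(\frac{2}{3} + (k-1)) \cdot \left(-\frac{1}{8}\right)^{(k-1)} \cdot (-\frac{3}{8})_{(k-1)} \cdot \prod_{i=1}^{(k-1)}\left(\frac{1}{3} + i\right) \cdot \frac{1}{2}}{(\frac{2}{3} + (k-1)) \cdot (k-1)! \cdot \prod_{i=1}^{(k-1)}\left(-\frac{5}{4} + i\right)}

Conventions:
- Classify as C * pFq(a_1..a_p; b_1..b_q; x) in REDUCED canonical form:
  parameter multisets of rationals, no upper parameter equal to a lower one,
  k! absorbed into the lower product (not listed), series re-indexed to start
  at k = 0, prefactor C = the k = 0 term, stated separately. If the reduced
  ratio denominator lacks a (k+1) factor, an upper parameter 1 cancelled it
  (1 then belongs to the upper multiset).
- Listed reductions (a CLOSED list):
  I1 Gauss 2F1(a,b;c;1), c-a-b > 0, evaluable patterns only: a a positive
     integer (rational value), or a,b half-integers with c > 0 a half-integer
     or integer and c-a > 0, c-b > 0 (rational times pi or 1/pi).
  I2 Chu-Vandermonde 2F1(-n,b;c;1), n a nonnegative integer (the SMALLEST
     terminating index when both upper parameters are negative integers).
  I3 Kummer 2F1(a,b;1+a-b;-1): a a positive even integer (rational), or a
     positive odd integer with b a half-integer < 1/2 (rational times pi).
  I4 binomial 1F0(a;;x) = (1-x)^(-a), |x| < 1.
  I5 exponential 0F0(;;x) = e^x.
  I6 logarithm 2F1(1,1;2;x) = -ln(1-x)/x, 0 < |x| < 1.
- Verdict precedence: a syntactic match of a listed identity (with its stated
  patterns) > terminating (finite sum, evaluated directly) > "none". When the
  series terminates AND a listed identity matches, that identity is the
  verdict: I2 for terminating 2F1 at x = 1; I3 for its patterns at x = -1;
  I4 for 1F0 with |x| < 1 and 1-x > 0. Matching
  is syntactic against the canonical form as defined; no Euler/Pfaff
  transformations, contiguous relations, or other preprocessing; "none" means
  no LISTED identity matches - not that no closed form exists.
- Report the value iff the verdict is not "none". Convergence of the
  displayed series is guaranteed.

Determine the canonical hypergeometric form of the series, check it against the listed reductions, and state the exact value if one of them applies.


The series (x = -\frac{1}{8}) is 2F1: upper {-\frac{3}{8}, \frac{4}{3}}, lower {-\frac{1}{4}}, prefactor \frac{1}{2}. Verdict: none. A 2F1 with upper {-\frac{3}{8}, \frac{4}{3}} fits none of I1-I6 at x = -\frac{1}{8}; the sum runs forever.

Key step: with t_0 = \frac{1}{2}, the lower running product (C = 1/2) is a rising factorial.
Adjacent-term ratio: r(k) = -\frac{1}{8} * (k-\frac{3}{8}) (k+\frac{4}{3}) / [(k-\frac{1}{4}) (k+1)] ; factor over Q: parameters, x = -\frac{1}{8}, and C = \frac{1}{2}.


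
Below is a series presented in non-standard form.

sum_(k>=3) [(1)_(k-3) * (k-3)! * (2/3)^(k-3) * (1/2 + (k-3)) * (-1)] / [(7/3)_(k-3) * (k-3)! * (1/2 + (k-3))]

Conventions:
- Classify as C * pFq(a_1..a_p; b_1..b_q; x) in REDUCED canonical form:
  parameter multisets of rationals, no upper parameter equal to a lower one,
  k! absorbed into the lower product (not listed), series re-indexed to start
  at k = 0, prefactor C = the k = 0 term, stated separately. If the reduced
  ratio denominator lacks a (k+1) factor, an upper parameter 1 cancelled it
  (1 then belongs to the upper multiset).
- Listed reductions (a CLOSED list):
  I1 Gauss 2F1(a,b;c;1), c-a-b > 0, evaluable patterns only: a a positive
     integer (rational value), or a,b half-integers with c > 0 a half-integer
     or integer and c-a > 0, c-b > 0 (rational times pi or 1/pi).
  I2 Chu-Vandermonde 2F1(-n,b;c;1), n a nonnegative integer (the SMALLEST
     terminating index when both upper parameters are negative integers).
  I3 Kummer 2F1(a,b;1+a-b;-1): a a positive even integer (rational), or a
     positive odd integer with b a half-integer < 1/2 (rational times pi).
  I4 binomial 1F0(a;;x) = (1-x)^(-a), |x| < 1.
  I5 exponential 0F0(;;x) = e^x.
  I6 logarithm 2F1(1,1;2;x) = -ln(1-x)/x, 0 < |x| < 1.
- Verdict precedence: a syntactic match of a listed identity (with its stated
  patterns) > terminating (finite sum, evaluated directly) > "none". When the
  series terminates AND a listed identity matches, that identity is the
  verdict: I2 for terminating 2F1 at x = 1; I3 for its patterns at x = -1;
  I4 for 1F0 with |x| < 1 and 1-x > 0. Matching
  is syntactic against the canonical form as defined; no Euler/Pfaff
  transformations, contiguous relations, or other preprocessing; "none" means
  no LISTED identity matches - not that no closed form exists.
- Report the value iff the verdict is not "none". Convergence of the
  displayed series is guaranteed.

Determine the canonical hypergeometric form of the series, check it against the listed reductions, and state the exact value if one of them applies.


Key step: with t_0 = -1, the factorial ratio (prefactor -1) (k+a-1)!/(a-1)! is a rising factorial (a)_k.
Adjacent-term ratio: r(k) = (2/3) * (k+1) (k+1) / [(k+7/3) (k+1)] - rational in k. x = (2/3); t_0 = -1; negate the roots.

Reduced: x = 2/3, 2F1, upper = {1, 1}, lower = {7/3}, C = -1. Verdict: none - at argument 2/3 the multisets {1, 1} ; {7/3} match no listed identity.


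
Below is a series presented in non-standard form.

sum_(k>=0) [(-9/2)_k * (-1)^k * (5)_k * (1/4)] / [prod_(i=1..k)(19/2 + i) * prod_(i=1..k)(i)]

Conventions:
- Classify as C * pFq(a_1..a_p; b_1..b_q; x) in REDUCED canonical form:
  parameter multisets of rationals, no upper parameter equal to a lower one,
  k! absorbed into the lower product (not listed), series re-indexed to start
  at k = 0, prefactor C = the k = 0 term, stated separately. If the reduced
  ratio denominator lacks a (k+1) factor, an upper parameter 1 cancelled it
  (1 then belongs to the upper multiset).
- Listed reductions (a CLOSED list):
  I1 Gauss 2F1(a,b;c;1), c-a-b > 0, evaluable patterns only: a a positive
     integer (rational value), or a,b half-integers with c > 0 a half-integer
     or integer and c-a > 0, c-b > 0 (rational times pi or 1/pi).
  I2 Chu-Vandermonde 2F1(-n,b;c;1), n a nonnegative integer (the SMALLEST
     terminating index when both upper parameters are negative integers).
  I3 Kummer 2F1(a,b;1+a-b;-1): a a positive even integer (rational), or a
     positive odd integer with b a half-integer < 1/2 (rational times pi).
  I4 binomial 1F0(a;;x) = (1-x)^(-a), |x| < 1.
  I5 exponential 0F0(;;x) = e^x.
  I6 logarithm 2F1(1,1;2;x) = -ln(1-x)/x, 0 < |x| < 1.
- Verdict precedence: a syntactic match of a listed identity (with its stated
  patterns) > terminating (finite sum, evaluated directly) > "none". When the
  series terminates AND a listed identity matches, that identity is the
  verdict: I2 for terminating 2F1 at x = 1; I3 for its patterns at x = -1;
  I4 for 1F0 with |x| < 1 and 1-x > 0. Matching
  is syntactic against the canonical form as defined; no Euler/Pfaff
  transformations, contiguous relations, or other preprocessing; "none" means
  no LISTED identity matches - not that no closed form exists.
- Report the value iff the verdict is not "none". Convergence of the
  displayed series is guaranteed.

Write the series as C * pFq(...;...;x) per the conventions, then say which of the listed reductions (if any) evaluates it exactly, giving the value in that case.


Structural cue: with t_0 = 1/4, the lower running product (C = 1/4, x = -1) is a rising factorial.
Ratio: r(k) = (-1) * (k-9/2) (k+5) / [(k+21/2) (k+1)] - rational in k, leading ratio (-1); with t_0 = 1/4, classification follows.

Classification (C = 1/4): 2F1 with upper {-9/2, 5}, lower {21/2}, argument x = -1. Verdict: the Kummer evaluation I3 applies (x = -1; c = 21/2 equals 1+a-b for upper {-9/2, 5}: listed pattern). Hence: (2078505/4194304) * pi.


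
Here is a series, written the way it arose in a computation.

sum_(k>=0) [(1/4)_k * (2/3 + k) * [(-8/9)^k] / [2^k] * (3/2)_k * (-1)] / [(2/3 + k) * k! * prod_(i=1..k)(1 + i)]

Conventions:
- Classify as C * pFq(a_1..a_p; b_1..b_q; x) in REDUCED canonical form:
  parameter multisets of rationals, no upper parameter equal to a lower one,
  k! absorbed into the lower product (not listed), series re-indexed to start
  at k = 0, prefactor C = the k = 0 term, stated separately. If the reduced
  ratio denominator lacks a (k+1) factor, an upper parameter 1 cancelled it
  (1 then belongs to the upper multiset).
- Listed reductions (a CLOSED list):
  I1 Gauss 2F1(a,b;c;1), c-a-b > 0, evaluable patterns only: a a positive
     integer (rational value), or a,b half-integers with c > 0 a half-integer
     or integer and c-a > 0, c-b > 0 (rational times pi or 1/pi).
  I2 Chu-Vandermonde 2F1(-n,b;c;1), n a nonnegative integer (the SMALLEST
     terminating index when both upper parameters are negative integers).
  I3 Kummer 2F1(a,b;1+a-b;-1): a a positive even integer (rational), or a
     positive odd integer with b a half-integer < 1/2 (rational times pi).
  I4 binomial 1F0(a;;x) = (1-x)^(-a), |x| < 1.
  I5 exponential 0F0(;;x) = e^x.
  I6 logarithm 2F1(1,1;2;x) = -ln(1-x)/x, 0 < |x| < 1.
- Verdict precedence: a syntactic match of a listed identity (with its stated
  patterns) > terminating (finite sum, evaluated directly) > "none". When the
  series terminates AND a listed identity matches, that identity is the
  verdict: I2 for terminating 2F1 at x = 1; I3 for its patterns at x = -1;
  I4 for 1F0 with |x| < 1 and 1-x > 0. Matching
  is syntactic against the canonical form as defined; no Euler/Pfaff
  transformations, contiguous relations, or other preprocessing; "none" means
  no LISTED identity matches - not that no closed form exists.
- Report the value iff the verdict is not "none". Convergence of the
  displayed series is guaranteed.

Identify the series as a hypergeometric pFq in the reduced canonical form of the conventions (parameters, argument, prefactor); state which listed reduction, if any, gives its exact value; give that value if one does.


The tell: x = (-4/9) and the two k-th powers (C = -1, x = -4/9) combine into one argument.
Consecutive-term ratio: r(k) = (-4/9) * (k+1/4) (k+3/2) / [(k+2) (k+1)] - rational in k. x = (-4/9); t_0 = -1; negate the roots.

Classification (C = -1): 2F1 with upper {1/4, 3/2}, lower {2}, argument x = -4/9. Verdict: none - at argument -4/9 the multisets {1/4, 3/2} ; {2} match no listed identity.
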